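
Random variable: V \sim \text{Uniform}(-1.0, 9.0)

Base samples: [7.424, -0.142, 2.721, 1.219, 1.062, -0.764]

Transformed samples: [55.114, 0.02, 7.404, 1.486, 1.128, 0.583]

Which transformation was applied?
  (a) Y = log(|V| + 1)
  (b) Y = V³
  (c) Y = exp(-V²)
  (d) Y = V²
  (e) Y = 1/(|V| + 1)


Checking option (d) Y = V²:
  V = 7.424 -> Y = 55.114 ✓
  V = -0.142 -> Y = 0.02 ✓
  V = 2.721 -> Y = 7.404 ✓
All samples match this transformation.

(d) V²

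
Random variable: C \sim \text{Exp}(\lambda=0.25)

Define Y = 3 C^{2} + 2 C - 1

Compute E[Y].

E[Y] = 3*E[C²] + 2*E[C] - 1
E[C] = 4
E[C²] = Var(C) + (E[C])² = 16 + 16 = 32
E[Y] = 3*32 + 2*4 - 1 = 103

103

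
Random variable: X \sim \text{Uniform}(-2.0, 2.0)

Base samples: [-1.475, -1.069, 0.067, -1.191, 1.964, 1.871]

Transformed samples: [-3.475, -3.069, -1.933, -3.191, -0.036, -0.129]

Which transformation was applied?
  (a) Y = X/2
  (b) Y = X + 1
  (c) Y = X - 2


Checking option (c) Y = X - 2:
  X = -1.475 -> Y = -3.475 ✓
  X = -1.069 -> Y = -3.069 ✓
  X = 0.067 -> Y = -1.933 ✓
All samples match this transformation.

(c) X - 2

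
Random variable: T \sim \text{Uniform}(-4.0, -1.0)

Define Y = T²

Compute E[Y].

E[T²] = Var(T) + (E[T])² = 0.75 + 6.25 = 7

7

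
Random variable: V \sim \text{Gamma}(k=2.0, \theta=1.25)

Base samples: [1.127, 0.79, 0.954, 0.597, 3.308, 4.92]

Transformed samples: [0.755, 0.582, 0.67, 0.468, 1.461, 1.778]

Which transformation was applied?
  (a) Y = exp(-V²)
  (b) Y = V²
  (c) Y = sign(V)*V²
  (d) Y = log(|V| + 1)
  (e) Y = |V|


Checking option (d) Y = log(|V| + 1):
  V = 1.127 -> Y = 0.755 ✓
  V = 0.79 -> Y = 0.582 ✓
  V = 0.954 -> Y = 0.67 ✓
All samples match this transformation.

(d) log(|V| + 1)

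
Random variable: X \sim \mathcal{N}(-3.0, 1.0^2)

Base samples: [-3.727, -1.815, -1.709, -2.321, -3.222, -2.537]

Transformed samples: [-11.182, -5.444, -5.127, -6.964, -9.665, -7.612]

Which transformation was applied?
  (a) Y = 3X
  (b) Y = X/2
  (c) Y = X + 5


Checking option (a) Y = 3X:
  X = -3.727 -> Y = -11.182 ✓
  X = -1.815 -> Y = -5.444 ✓
  X = -1.709 -> Y = -5.127 ✓
All samples match this transformation.

(a) 3X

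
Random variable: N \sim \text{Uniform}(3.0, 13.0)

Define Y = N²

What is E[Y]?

E[N²] = Var(N) + (E[N])² = 8.3333333 + 64 = 72.333333

72.333333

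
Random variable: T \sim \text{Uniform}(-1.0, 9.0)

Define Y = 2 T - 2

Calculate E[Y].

For Y = 2T - 2:
E[Y] = 2 * E[T] - 2
E[T] = (-1 + 9)/2 = 4
E[Y] = 2 * 4 - 2 = 6

6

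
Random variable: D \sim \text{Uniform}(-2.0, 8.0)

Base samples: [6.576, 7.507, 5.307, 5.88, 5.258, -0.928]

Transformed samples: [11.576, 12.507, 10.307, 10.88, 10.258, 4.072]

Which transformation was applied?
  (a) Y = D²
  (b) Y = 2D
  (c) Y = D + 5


Checking option (c) Y = D + 5:
  D = 6.576 -> Y = 11.576 ✓
  D = 7.507 -> Y = 12.507 ✓
  D = 5.307 -> Y = 10.307 ✓
All samples match this transformation.

(c) D + 5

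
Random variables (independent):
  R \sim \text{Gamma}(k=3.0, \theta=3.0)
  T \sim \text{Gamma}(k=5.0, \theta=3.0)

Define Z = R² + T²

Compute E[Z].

E[Z] = E[R²] + E[T²]
E[R²] = Var(R) + E[R]² = 27 + 81 = 108
E[T²] = Var(T) + E[T]² = 45 + 225 = 270
E[Z] = 108 + 270 = 378

378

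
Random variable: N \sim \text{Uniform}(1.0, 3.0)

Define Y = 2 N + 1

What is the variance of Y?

For Y = aN + b: Var(Y) = a² * Var(N)
Var(N) = (3 - 1)^2/12 = 0.33333333
Var(Y) = 2² * 0.33333333 = 4 * 0.33333333 = 1.3333333

1.3333333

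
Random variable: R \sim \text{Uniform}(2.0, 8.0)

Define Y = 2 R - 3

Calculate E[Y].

For Y = 2R - 3:
E[Y] = 2 * E[R] - 3
E[R] = (2 + 8)/2 = 5
E[Y] = 2 * 5 - 3 = 7

7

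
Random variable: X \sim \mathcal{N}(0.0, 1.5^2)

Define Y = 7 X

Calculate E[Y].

For Y = 7X:
E[Y] = 7 * E[X]
E[X] = 0.0 = 0
E[Y] = 7 * 0 = 0

0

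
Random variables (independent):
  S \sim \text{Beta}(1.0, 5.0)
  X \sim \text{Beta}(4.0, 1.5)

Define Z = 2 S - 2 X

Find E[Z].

E[Z] = 2*E[S] - 2*E[X]
E[S] = 0.16666667
E[X] = 0.72727273
E[Z] = 2*0.16666667 - 2*0.72727273 = -1.1212121

-1.1212121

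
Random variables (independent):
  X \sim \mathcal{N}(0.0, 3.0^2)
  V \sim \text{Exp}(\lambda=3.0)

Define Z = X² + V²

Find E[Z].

E[Z] = E[X²] + E[V²]
E[X²] = Var(X) + E[X]² = 9 + 0 = 9
E[V²] = Var(V) + E[V]² = 0.11111111 + 0.11111111 = 0.22222222
E[Z] = 9 + 0.22222222 = 9.2222222

9.2222222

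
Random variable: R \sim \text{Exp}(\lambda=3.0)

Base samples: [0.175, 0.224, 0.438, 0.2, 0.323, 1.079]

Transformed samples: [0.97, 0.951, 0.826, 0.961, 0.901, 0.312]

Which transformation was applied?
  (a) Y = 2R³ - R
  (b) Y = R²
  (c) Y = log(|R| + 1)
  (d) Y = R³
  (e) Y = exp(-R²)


Checking option (e) Y = exp(-R²):
  R = 0.175 -> Y = 0.97 ✓
  R = 0.224 -> Y = 0.951 ✓
  R = 0.438 -> Y = 0.826 ✓
All samples match this transformation.

(e) exp(-R²)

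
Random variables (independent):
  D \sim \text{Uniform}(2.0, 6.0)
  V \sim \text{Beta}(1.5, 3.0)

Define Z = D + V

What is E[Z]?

E[Z] = 1*E[D] + 1*E[V]
E[D] = 4
E[V] = 0.33333333
E[Z] = 1*4 + 1*0.33333333 = 4.3333333

4.3333333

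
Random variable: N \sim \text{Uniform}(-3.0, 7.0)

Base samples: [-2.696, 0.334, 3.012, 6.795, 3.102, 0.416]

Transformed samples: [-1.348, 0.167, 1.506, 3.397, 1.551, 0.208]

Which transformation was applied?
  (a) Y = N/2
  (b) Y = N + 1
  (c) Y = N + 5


Checking option (a) Y = N/2:
  N = -2.696 -> Y = -1.348 ✓
  N = 0.334 -> Y = 0.167 ✓
  N = 3.012 -> Y = 1.506 ✓
All samples match this transformation.

(a) N/2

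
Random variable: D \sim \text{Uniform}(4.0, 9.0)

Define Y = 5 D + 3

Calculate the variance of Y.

For Y = aD + b: Var(Y) = a² * Var(D)
Var(D) = (9 - 4)^2/12 = 2.0833333
Var(Y) = 5² * 2.0833333 = 25 * 2.0833333 = 52.083333

52.083333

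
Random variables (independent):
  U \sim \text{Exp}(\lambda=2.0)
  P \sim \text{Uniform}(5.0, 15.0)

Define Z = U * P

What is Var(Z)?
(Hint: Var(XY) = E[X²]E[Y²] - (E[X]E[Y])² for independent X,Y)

Var(XY) = E[X²]E[Y²] - (E[X]E[Y])²
E[U] = 0.5, Var(U) = 0.25
E[P] = 10, Var(P) = 8.3333333
E[U²] = 0.25 + 0.5² = 0.5
E[P²] = 8.3333333 + 10² = 108.33333
Var(Z) = 0.5*108.33333 - (0.5*10)²
= 54.166667 - 25 = 29.166667

29.166667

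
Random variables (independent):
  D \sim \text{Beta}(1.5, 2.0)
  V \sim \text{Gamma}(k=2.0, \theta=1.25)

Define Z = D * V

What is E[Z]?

For independent RVs: E[XY] = E[X]*E[Y]
E[D] = 0.42857143
E[V] = 2.5
E[Z] = 0.42857143 * 2.5 = 1.0714286

1.0714286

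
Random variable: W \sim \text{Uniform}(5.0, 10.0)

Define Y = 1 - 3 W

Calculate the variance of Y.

For Y = aW + b: Var(Y) = a² * Var(W)
Var(W) = (10 - 5)^2/12 = 2.0833333
Var(Y) = (-3)² * 2.0833333 = 9 * 2.0833333 = 18.75

18.75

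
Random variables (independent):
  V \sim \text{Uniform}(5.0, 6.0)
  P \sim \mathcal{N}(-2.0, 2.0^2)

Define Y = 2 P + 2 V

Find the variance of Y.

For independent RVs: Var(aX + bY) = a²Var(X) + b²Var(Y)
Var(V) = 0.083333333
Var(P) = 4
Var(Y) = 2²*0.083333333 + 2²*4
= 4*0.083333333 + 4*4 = 16.333333

16.333333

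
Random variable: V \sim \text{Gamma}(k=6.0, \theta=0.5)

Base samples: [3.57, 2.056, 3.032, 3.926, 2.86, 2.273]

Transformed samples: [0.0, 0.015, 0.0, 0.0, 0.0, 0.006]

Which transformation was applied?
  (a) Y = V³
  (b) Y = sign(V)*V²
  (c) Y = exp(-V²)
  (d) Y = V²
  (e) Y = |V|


Checking option (c) Y = exp(-V²):
  V = 3.57 -> Y = 0.0 ✓
  V = 2.056 -> Y = 0.015 ✓
  V = 3.032 -> Y = 0.0 ✓
All samples match this transformation.

(c) exp(-V²)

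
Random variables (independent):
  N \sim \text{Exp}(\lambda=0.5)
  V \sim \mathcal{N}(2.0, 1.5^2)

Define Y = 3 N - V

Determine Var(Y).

For independent RVs: Var(aX + bY) = a²Var(X) + b²Var(Y)
Var(N) = 4
Var(V) = 2.25
Var(Y) = 3²*4 + (-1)²*2.25
= 9*4 + 1*2.25 = 38.25

38.25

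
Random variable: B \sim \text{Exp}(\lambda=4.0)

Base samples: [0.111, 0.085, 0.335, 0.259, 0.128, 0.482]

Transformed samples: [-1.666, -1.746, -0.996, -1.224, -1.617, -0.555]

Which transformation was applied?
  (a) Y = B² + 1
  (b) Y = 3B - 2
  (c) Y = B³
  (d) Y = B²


Checking option (b) Y = 3B - 2:
  B = 0.111 -> Y = -1.666 ✓
  B = 0.085 -> Y = -1.746 ✓
  B = 0.335 -> Y = -0.996 ✓
All samples match this transformation.

(b) 3B - 2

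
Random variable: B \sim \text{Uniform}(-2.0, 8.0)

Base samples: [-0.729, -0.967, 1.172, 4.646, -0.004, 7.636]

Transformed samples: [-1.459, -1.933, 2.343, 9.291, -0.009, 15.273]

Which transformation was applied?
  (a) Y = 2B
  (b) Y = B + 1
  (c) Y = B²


Checking option (a) Y = 2B:
  B = -0.729 -> Y = -1.459 ✓
  B = -0.967 -> Y = -1.933 ✓
  B = 1.172 -> Y = 2.343 ✓
All samples match this transformation.

(a) 2B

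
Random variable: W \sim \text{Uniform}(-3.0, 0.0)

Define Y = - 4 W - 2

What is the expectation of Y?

For Y = -4W - 2:
E[Y] = -4 * E[W] - 2
E[W] = (-3 + 0)/2 = -1.5
E[Y] = -4 * (-1.5) - 2 = 4

4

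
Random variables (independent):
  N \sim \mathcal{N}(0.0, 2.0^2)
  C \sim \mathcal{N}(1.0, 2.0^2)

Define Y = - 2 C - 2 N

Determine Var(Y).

For independent RVs: Var(aX + bY) = a²Var(X) + b²Var(Y)
Var(N) = 4
Var(C) = 4
Var(Y) = (-2)²*4 + (-2)²*4
= 4*4 + 4*4 = 32

32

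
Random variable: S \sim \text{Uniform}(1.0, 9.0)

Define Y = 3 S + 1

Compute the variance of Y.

For Y = aS + b: Var(Y) = a² * Var(S)
Var(S) = (9 - 1)^2/12 = 5.3333333
Var(Y) = 3² * 5.3333333 = 9 * 5.3333333 = 48

48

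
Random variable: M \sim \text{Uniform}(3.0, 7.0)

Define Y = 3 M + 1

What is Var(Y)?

For Y = aM + b: Var(Y) = a² * Var(M)
Var(M) = (7 - 3)^2/12 = 1.3333333
Var(Y) = 3² * 1.3333333 = 9 * 1.3333333 = 12

12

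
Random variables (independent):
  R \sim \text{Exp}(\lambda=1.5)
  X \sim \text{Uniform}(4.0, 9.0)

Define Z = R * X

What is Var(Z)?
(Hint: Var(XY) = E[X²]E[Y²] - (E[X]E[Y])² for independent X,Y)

Var(XY) = E[X²]E[Y²] - (E[X]E[Y])²
E[R] = 0.66666667, Var(R) = 0.44444444
E[X] = 6.5, Var(X) = 2.0833333
E[R²] = 0.44444444 + 0.66666667² = 0.88888889
E[X²] = 2.0833333 + 6.5² = 44.333333
Var(Z) = 0.88888889*44.333333 - (0.66666667*6.5)²
= 39.407407 - 18.777778 = 20.62963

20.62963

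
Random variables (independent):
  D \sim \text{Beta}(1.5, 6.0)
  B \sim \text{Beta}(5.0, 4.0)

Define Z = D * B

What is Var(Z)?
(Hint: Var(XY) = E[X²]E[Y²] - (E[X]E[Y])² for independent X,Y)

Var(XY) = E[X²]E[Y²] - (E[X]E[Y])²
E[D] = 0.2, Var(D) = 0.018823529
E[B] = 0.55555556, Var(B) = 0.024691358
E[D²] = 0.018823529 + 0.2² = 0.058823529
E[B²] = 0.024691358 + 0.55555556² = 0.33333333
Var(Z) = 0.058823529*0.33333333 - (0.2*0.55555556)²
= 0.019607843 - 0.012345679 = 0.0072621641

0.0072621641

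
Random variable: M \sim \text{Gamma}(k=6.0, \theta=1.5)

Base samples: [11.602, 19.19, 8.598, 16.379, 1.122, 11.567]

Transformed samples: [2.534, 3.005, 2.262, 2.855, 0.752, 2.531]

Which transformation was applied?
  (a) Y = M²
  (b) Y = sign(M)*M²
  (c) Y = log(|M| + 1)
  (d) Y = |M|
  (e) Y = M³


Checking option (c) Y = log(|M| + 1):
  M = 11.602 -> Y = 2.534 ✓
  M = 19.19 -> Y = 3.005 ✓
  M = 8.598 -> Y = 2.262 ✓
All samples match this transformation.

(c) log(|M| + 1)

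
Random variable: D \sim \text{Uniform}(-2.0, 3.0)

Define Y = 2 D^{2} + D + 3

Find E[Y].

E[Y] = 2*E[D²] + 1*E[D] + 3
E[D] = 0.5
E[D²] = Var(D) + (E[D])² = 2.0833333 + 0.25 = 2.3333333
E[Y] = 2*2.3333333 + 1*0.5 + 3 = 8.1666667

8.1666667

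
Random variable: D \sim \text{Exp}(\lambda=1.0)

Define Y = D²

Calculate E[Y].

E[D²] = Var(D) + (E[D])² = 1 + 1 = 2

2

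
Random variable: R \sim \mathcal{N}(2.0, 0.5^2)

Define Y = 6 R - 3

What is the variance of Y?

For Y = aR + b: Var(Y) = a² * Var(R)
Var(R) = 0.5^2 = 0.25
Var(Y) = 6² * 0.25 = 36 * 0.25 = 9

9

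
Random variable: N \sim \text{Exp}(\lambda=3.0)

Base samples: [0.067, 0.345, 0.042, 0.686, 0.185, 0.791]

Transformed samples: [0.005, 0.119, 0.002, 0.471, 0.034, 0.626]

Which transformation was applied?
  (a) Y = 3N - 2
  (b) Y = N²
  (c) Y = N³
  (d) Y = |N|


Checking option (b) Y = N²:
  N = 0.067 -> Y = 0.005 ✓
  N = 0.345 -> Y = 0.119 ✓
  N = 0.042 -> Y = 0.002 ✓
All samples match this transformation.

(b) N²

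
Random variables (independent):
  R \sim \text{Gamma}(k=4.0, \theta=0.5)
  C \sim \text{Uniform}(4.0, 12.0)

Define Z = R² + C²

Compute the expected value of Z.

E[Z] = E[R²] + E[C²]
E[R²] = Var(R) + E[R]² = 1 + 4 = 5
E[C²] = Var(C) + E[C]² = 5.3333333 + 64 = 69.333333
E[Z] = 5 + 69.333333 = 74.333333

74.333333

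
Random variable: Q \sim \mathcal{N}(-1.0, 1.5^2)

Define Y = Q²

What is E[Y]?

E[Q²] = Var(Q) + (E[Q])² = 2.25 + 1 = 3.25

3.25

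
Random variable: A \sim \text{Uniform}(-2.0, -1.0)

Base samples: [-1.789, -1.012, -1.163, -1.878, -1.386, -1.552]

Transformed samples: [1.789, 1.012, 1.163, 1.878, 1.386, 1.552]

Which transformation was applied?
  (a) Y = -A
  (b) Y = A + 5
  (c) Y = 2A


Checking option (a) Y = -A:
  A = -1.789 -> Y = 1.789 ✓
  A = -1.012 -> Y = 1.012 ✓
  A = -1.163 -> Y = 1.163 ✓
All samples match this transformation.

(a) -A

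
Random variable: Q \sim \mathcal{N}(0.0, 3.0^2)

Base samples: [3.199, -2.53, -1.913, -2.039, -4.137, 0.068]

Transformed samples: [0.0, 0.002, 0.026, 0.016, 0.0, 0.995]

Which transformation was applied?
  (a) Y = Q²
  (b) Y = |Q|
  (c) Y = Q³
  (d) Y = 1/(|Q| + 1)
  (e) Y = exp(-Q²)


Checking option (e) Y = exp(-Q²):
  Q = 3.199 -> Y = 0.0 ✓
  Q = -2.53 -> Y = 0.002 ✓
  Q = -1.913 -> Y = 0.026 ✓
All samples match this transformation.

(e) exp(-Q²)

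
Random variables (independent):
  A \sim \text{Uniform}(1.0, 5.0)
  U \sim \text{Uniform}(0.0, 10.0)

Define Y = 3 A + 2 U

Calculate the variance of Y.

For independent RVs: Var(aX + bY) = a²Var(X) + b²Var(Y)
Var(A) = 1.3333333
Var(U) = 8.3333333
Var(Y) = 3²*1.3333333 + 2²*8.3333333
= 9*1.3333333 + 4*8.3333333 = 45.333333

45.333333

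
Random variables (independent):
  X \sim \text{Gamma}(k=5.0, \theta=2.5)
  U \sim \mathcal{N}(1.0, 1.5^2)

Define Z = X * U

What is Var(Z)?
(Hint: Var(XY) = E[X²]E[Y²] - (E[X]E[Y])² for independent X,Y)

Var(XY) = E[X²]E[Y²] - (E[X]E[Y])²
E[X] = 12.5, Var(X) = 31.25
E[U] = 1, Var(U) = 2.25
E[X²] = 31.25 + 12.5² = 187.5
E[U²] = 2.25 + 1² = 3.25
Var(Z) = 187.5*3.25 - (12.5*1)²
= 609.375 - 156.25 = 453.125

453.125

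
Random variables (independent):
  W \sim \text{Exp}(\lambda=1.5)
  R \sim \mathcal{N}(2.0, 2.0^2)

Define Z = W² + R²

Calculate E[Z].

E[Z] = E[W²] + E[R²]
E[W²] = Var(W) + E[W]² = 0.44444444 + 0.44444444 = 0.88888889
E[R²] = Var(R) + E[R]² = 4 + 4 = 8
E[Z] = 0.88888889 + 8 = 8.8888889

8.8888889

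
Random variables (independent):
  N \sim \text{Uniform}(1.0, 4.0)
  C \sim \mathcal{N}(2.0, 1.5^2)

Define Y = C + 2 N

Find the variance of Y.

For independent RVs: Var(aX + bY) = a²Var(X) + b²Var(Y)
Var(N) = 0.75
Var(C) = 2.25
Var(Y) = 2²*0.75 + 1²*2.25
= 4*0.75 + 1*2.25 = 5.25

5.25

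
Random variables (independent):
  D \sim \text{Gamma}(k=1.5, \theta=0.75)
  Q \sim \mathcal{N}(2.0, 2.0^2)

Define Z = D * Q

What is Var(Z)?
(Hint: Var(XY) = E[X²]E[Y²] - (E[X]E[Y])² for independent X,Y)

Var(XY) = E[X²]E[Y²] - (E[X]E[Y])²
E[D] = 1.125, Var(D) = 0.84375
E[Q] = 2, Var(Q) = 4
E[D²] = 0.84375 + 1.125² = 2.109375
E[Q²] = 4 + 2² = 8
Var(Z) = 2.109375*8 - (1.125*2)²
= 16.875 - 5.0625 = 11.8125

11.8125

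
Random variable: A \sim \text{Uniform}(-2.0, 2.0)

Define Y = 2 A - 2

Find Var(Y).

For Y = aA + b: Var(Y) = a² * Var(A)
Var(A) = (2 + 2)^2/12 = 1.3333333
Var(Y) = 2² * 1.3333333 = 4 * 1.3333333 = 5.3333333

5.3333333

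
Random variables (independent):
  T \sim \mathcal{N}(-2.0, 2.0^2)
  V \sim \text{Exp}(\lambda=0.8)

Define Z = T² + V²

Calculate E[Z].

E[Z] = E[T²] + E[V²]
E[T²] = Var(T) + E[T]² = 4 + 4 = 8
E[V²] = Var(V) + E[V]² = 1.5625 + 1.5625 = 3.125
E[Z] = 8 + 3.125 = 11.125

11.125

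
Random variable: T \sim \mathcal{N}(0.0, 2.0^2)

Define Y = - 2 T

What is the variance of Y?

For Y = aT + b: Var(Y) = a² * Var(T)
Var(T) = 2.0^2 = 4
Var(Y) = (-2)² * 4 = 4 * 4 = 16

16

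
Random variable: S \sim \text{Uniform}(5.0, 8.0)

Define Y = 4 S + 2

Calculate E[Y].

For Y = 4S + 2:
E[Y] = 4 * E[S] + 2
E[S] = (5 + 8)/2 = 6.5
E[Y] = 4 * 6.5 + 2 = 28

28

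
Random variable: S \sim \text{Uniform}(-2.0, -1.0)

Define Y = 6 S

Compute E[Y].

For Y = 6S:
E[Y] = 6 * E[S]
E[S] = (-2 - 1)/2 = -1.5
E[Y] = 6 * (-1.5) = -9

-9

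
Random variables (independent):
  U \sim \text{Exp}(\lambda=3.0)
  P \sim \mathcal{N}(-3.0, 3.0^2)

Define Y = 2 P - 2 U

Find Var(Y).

For independent RVs: Var(aX + bY) = a²Var(X) + b²Var(Y)
Var(U) = 0.11111111
Var(P) = 9
Var(Y) = (-2)²*0.11111111 + 2²*9
= 4*0.11111111 + 4*9 = 36.444444

36.444444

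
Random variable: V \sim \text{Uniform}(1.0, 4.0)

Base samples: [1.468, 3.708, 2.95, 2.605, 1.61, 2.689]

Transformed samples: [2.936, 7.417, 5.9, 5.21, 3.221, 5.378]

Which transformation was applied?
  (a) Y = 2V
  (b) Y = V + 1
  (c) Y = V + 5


Checking option (a) Y = 2V:
  V = 1.468 -> Y = 2.936 ✓
  V = 3.708 -> Y = 7.417 ✓
  V = 2.95 -> Y = 5.9 ✓
All samples match this transformation.

(a) 2V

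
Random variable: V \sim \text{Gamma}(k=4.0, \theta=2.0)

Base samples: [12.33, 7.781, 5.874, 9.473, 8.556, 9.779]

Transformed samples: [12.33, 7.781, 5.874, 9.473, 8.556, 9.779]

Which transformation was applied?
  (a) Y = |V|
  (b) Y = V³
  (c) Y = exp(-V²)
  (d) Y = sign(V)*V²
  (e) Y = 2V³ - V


Checking option (a) Y = |V|:
  V = 12.33 -> Y = 12.33 ✓
  V = 7.781 -> Y = 7.781 ✓
  V = 5.874 -> Y = 5.874 ✓
All samples match this transformation.

(a) |V|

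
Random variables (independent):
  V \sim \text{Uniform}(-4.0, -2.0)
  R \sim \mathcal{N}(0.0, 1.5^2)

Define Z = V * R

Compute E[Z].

For independent RVs: E[XY] = E[X]*E[Y]
E[V] = -3
E[R] = 0
E[Z] = -3 * 0 = 0

0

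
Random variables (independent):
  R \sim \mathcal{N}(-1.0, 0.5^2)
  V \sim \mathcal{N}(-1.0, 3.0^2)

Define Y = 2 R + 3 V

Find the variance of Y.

For independent RVs: Var(aX + bY) = a²Var(X) + b²Var(Y)
Var(R) = 0.25
Var(V) = 9
Var(Y) = 2²*0.25 + 3²*9
= 4*0.25 + 9*9 = 82

82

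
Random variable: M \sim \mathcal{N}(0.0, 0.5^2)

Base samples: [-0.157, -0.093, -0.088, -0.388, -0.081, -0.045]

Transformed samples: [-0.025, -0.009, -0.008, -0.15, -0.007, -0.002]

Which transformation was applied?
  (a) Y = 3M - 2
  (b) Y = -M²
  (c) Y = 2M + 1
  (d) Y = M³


Checking option (b) Y = -M²:
  M = -0.157 -> Y = -0.025 ✓
  M = -0.093 -> Y = -0.009 ✓
  M = -0.088 -> Y = -0.008 ✓
All samples match this transformation.

(b) -M²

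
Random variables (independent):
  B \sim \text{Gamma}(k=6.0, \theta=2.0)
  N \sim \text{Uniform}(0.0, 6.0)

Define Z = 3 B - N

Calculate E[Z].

E[Z] = 3*E[B] - 1*E[N]
E[B] = 12
E[N] = 3
E[Z] = 3*12 - 1*3 = 33

33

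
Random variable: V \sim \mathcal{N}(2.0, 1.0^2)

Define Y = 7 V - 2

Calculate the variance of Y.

For Y = aV + b: Var(Y) = a² * Var(V)
Var(V) = 1.0^2 = 1
Var(Y) = 7² * 1 = 49 * 1 = 49

49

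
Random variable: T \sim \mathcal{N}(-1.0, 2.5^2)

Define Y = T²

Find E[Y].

Using E[X²] = Var(X) + (E[X])²:
E[T] = -1
Var(T) = 2.5^2 = 6.25
E[T²] = 6.25 + (-1)² = 6.25 + 1 = 7.25

7.25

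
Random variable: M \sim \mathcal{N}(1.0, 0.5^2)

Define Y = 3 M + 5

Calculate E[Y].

For Y = 3M + 5:
E[Y] = 3 * E[M] + 5
E[M] = 1.0 = 1
E[Y] = 3 * 1 + 5 = 8

8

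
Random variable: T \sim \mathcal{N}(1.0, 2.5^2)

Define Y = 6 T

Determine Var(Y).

For Y = aT + b: Var(Y) = a² * Var(T)
Var(T) = 2.5^2 = 6.25
Var(Y) = 6² * 6.25 = 36 * 6.25 = 225

225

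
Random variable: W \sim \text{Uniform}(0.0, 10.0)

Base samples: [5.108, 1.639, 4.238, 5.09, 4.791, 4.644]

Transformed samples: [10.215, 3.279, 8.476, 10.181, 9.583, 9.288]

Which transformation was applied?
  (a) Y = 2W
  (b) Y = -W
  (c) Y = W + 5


Checking option (a) Y = 2W:
  W = 5.108 -> Y = 10.215 ✓
  W = 1.639 -> Y = 3.279 ✓
  W = 4.238 -> Y = 8.476 ✓
All samples match this transformation.

(a) 2W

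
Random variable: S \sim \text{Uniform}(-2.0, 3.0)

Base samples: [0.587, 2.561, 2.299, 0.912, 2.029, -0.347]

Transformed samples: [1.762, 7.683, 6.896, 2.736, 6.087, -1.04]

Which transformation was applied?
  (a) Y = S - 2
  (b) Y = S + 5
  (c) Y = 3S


Checking option (c) Y = 3S:
  S = 0.587 -> Y = 1.762 ✓
  S = 2.561 -> Y = 7.683 ✓
  S = 2.299 -> Y = 6.896 ✓
All samples match this transformation.

(c) 3S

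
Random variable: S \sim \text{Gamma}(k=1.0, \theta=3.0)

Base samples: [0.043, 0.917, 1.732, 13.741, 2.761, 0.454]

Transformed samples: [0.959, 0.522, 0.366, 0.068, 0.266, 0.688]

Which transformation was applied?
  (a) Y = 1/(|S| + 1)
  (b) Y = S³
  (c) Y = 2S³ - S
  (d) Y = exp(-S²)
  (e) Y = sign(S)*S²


Checking option (a) Y = 1/(|S| + 1):
  S = 0.043 -> Y = 0.959 ✓
  S = 0.917 -> Y = 0.522 ✓
  S = 1.732 -> Y = 0.366 ✓
All samples match this transformation.

(a) 1/(|S| + 1)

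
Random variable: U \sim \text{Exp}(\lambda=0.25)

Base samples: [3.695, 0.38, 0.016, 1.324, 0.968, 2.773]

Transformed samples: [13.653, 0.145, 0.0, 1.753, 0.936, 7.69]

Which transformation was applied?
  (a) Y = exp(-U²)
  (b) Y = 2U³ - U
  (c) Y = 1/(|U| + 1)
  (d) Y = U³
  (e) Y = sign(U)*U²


Checking option (e) Y = sign(U)*U²:
  U = 3.695 -> Y = 13.653 ✓
  U = 0.38 -> Y = 0.145 ✓
  U = 0.016 -> Y = 0.0 ✓
All samples match this transformation.

(e) sign(U)*U²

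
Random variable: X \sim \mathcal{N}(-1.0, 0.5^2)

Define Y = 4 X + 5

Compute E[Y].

For Y = 4X + 5:
E[Y] = 4 * E[X] + 5
E[X] = -1.0 = -1
E[Y] = 4 * (-1) + 5 = 1

1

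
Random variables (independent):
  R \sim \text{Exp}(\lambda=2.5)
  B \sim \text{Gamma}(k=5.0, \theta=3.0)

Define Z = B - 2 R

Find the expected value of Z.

E[Z] = -2*E[R] + 1*E[B]
E[R] = 0.4
E[B] = 15
E[Z] = -2*0.4 + 1*15 = 14.2

14.2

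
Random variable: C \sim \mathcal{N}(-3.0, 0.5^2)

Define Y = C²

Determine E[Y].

E[C²] = Var(C) + (E[C])² = 0.25 + 9 = 9.25

9.25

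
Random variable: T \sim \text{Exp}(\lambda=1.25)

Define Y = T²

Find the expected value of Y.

E[T²] = Var(T) + (E[T])² = 0.64 + 0.64 = 1.28

1.28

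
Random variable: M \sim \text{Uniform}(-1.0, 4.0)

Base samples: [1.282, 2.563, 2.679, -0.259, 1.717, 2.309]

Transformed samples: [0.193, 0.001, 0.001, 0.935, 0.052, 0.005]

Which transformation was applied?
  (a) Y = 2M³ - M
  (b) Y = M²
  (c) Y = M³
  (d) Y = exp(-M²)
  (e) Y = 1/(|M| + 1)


Checking option (d) Y = exp(-M²):
  M = 1.282 -> Y = 0.193 ✓
  M = 2.563 -> Y = 0.001 ✓
  M = 2.679 -> Y = 0.001 ✓
All samples match this transformation.

(d) exp(-M²)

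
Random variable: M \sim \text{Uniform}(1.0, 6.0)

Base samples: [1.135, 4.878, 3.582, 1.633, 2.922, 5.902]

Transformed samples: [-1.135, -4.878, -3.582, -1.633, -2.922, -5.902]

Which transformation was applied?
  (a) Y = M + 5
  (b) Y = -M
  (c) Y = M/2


Checking option (b) Y = -M:
  M = 1.135 -> Y = -1.135 ✓
  M = 4.878 -> Y = -4.878 ✓
  M = 3.582 -> Y = -3.582 ✓
All samples match this transformation.

(b) -M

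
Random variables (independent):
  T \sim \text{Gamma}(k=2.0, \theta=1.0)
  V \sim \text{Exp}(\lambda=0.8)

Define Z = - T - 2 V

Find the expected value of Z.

E[Z] = -1*E[T] - 2*E[V]
E[T] = 2
E[V] = 1.25
E[Z] = -1*2 - 2*1.25 = -4.5

-4.5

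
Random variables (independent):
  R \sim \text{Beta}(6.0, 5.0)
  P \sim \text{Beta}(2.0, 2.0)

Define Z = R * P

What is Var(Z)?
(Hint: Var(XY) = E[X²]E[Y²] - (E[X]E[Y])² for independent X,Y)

Var(XY) = E[X²]E[Y²] - (E[X]E[Y])²
E[R] = 0.54545455, Var(R) = 0.020661157
E[P] = 0.5, Var(P) = 0.05
E[R²] = 0.020661157 + 0.54545455² = 0.31818182
E[P²] = 0.05 + 0.5² = 0.3
Var(Z) = 0.31818182*0.3 - (0.54545455*0.5)²
= 0.095454545 - 0.074380165 = 0.02107438

0.02107438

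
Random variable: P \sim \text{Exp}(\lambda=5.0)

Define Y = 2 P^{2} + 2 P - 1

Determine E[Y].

E[Y] = 2*E[P²] + 2*E[P] - 1
E[P] = 0.2
E[P²] = Var(P) + (E[P])² = 0.04 + 0.04 = 0.08
E[Y] = 2*0.08 + 2*0.2 - 1 = -0.44

-0.44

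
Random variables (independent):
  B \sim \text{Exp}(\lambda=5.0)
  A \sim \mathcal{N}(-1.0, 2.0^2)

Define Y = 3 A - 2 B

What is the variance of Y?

For independent RVs: Var(aX + bY) = a²Var(X) + b²Var(Y)
Var(B) = 0.04
Var(A) = 4
Var(Y) = (-2)²*0.04 + 3²*4
= 4*0.04 + 9*4 = 36.16

36.16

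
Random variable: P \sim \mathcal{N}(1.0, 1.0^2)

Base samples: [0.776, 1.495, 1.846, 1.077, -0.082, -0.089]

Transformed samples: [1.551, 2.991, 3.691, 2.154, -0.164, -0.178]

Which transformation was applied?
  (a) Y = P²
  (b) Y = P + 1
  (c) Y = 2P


Checking option (c) Y = 2P:
  P = 0.776 -> Y = 1.551 ✓
  P = 1.495 -> Y = 2.991 ✓
  P = 1.846 -> Y = 3.691 ✓
All samples match this transformation.

(c) 2P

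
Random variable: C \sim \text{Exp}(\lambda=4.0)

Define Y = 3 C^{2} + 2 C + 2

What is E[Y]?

E[Y] = 3*E[C²] + 2*E[C] + 2
E[C] = 0.25
E[C²] = Var(C) + (E[C])² = 0.0625 + 0.0625 = 0.125
E[Y] = 3*0.125 + 2*0.25 + 2 = 2.875

2.875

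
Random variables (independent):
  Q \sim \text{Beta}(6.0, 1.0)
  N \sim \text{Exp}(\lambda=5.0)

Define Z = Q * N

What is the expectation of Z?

For independent RVs: E[XY] = E[X]*E[Y]
E[Q] = 0.85714286
E[N] = 0.2
E[Z] = 0.85714286 * 0.2 = 0.17142857

0.17142857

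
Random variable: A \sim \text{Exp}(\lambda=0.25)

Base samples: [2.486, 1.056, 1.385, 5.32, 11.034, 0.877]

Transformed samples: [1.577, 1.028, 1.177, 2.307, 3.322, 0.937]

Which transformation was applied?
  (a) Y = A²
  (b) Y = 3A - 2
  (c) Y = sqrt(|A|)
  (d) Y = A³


Checking option (c) Y = sqrt(|A|):
  A = 2.486 -> Y = 1.577 ✓
  A = 1.056 -> Y = 1.028 ✓
  A = 1.385 -> Y = 1.177 ✓
All samples match this transformation.

(c) sqrt(|A|)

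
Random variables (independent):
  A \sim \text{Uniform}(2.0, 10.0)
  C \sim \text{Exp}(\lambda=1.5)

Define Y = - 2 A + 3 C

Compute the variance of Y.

For independent RVs: Var(aX + bY) = a²Var(X) + b²Var(Y)
Var(A) = 5.3333333
Var(C) = 0.44444444
Var(Y) = (-2)²*5.3333333 + 3²*0.44444444
= 4*5.3333333 + 9*0.44444444 = 25.333333

25.333333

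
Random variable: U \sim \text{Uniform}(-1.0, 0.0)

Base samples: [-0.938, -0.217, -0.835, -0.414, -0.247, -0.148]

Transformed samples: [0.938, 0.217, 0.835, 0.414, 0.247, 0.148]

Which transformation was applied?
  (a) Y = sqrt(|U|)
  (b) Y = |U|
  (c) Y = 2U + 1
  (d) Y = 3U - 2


Checking option (b) Y = |U|:
  U = -0.938 -> Y = 0.938 ✓
  U = -0.217 -> Y = 0.217 ✓
  U = -0.835 -> Y = 0.835 ✓
All samples match this transformation.

(b) |U|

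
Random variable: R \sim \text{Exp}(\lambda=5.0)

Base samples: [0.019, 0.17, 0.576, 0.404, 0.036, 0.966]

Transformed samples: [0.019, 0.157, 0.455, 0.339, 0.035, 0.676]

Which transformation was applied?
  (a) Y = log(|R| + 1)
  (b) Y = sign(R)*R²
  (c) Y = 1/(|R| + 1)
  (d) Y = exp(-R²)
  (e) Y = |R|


Checking option (a) Y = log(|R| + 1):
  R = 0.019 -> Y = 0.019 ✓
  R = 0.17 -> Y = 0.157 ✓
  R = 0.576 -> Y = 0.455 ✓
All samples match this transformation.

(a) log(|R| + 1)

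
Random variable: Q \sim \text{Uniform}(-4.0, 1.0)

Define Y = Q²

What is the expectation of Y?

E[Q²] = Var(Q) + (E[Q])² = 2.0833333 + 2.25 = 4.3333333

4.3333333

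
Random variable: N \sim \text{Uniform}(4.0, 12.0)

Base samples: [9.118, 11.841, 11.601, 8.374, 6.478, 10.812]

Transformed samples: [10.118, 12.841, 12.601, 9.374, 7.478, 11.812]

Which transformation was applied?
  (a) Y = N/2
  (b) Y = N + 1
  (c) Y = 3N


Checking option (b) Y = N + 1:
  N = 9.118 -> Y = 10.118 ✓
  N = 11.841 -> Y = 12.841 ✓
  N = 11.601 -> Y = 12.601 ✓
All samples match this transformation.

(b) N + 1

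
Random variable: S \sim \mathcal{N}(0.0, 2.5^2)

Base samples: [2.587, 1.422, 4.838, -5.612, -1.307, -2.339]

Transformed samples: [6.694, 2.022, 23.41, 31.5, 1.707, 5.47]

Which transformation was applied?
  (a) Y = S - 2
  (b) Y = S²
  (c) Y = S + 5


Checking option (b) Y = S²:
  S = 2.587 -> Y = 6.694 ✓
  S = 1.422 -> Y = 2.022 ✓
  S = 4.838 -> Y = 23.41 ✓
All samples match this transformation.

(b) S²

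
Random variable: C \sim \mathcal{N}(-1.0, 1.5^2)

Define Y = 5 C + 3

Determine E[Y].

For Y = 5C + 3:
E[Y] = 5 * E[C] + 3
E[C] = -1.0 = -1
E[Y] = 5 * (-1) + 3 = -2

-2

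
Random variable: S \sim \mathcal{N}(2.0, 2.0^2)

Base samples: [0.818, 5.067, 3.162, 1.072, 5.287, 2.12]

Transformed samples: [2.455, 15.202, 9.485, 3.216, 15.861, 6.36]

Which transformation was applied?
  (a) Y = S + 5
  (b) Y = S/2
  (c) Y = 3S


Checking option (c) Y = 3S:
  S = 0.818 -> Y = 2.455 ✓
  S = 5.067 -> Y = 15.202 ✓
  S = 3.162 -> Y = 9.485 ✓
All samples match this transformation.

(c) 3S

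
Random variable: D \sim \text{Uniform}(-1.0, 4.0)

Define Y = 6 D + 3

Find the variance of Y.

For Y = aD + b: Var(Y) = a² * Var(D)
Var(D) = (4 + 1)^2/12 = 2.0833333
Var(Y) = 6² * 2.0833333 = 36 * 2.0833333 = 75

75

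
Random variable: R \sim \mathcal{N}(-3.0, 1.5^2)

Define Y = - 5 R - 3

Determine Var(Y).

For Y = aR + b: Var(Y) = a² * Var(R)
Var(R) = 1.5^2 = 2.25
Var(Y) = (-5)² * 2.25 = 25 * 2.25 = 56.25

56.25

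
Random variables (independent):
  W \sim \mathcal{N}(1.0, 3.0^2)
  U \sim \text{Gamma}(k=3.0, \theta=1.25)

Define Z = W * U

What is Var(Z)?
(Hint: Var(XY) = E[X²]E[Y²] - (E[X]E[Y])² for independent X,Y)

Var(XY) = E[X²]E[Y²] - (E[X]E[Y])²
E[W] = 1, Var(W) = 9
E[U] = 3.75, Var(U) = 4.6875
E[W²] = 9 + 1² = 10
E[U²] = 4.6875 + 3.75² = 18.75
Var(Z) = 10*18.75 - (1*3.75)²
= 187.5 - 14.0625 = 173.4375

173.4375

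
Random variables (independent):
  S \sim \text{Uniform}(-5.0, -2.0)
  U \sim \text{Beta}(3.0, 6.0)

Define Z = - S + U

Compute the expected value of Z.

E[Z] = -1*E[S] + 1*E[U]
E[S] = -3.5
E[U] = 0.33333333
E[Z] = -1*(-3.5) + 1*0.33333333 = 3.8333333

3.8333333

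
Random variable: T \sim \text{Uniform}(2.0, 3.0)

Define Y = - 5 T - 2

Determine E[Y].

For Y = -5T - 2:
E[Y] = -5 * E[T] - 2
E[T] = (2 + 3)/2 = 2.5
E[Y] = -5 * 2.5 - 2 = -14.5

-14.5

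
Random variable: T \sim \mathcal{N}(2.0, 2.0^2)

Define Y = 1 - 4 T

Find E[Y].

For Y = -4T + 1:
E[Y] = -4 * E[T] + 1
E[T] = 2.0 = 2
E[Y] = -4 * 2 + 1 = -7

-7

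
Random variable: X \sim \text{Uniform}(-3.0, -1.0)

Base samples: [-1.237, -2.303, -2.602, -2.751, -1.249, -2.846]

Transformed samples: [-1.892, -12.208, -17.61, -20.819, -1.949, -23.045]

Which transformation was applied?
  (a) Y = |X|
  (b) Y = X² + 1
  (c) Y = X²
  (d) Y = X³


Checking option (d) Y = X³:
  X = -1.237 -> Y = -1.892 ✓
  X = -2.303 -> Y = -12.208 ✓
  X = -2.602 -> Y = -17.61 ✓
All samples match this transformation.

(d) X³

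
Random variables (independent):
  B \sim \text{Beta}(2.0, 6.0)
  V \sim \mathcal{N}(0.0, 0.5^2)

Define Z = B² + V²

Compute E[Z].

E[Z] = E[B²] + E[V²]
E[B²] = Var(B) + E[B]² = 0.020833333 + 0.0625 = 0.083333333
E[V²] = Var(V) + E[V]² = 0.25 + 0 = 0.25
E[Z] = 0.083333333 + 0.25 = 0.33333333

0.33333333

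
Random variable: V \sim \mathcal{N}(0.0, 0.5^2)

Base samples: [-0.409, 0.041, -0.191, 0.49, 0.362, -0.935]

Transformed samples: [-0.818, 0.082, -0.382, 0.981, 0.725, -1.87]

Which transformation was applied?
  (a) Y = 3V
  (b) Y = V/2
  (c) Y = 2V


Checking option (c) Y = 2V:
  V = -0.409 -> Y = -0.818 ✓
  V = 0.041 -> Y = 0.082 ✓
  V = -0.191 -> Y = -0.382 ✓
All samples match this transformation.

(c) 2V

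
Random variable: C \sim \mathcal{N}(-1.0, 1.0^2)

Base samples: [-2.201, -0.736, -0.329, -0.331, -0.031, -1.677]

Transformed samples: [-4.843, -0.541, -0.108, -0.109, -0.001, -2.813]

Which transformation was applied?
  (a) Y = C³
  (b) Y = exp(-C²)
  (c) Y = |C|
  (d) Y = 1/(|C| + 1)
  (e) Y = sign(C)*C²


Checking option (e) Y = sign(C)*C²:
  C = -2.201 -> Y = -4.843 ✓
  C = -0.736 -> Y = -0.541 ✓
  C = -0.329 -> Y = -0.108 ✓
All samples match this transformation.

(e) sign(C)*C²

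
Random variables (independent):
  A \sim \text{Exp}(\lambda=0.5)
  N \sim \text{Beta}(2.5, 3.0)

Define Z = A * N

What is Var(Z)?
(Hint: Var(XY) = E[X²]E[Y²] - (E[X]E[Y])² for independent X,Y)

Var(XY) = E[X²]E[Y²] - (E[X]E[Y])²
E[A] = 2, Var(A) = 4
E[N] = 0.45454545, Var(N) = 0.038143675
E[A²] = 4 + 2² = 8
E[N²] = 0.038143675 + 0.45454545² = 0.24475524
Var(Z) = 8*0.24475524 - (2*0.45454545)²
= 1.958042 - 0.82644628 = 1.1315957

1.1315957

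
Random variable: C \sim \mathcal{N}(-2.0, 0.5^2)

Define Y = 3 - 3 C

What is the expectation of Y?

For Y = -3C + 3:
E[Y] = -3 * E[C] + 3
E[C] = -2.0 = -2
E[Y] = -3 * (-2) + 3 = 9

9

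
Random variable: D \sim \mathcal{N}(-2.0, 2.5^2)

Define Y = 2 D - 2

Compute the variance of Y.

For Y = aD + b: Var(Y) = a² * Var(D)
Var(D) = 2.5^2 = 6.25
Var(Y) = 2² * 6.25 = 4 * 6.25 = 25

25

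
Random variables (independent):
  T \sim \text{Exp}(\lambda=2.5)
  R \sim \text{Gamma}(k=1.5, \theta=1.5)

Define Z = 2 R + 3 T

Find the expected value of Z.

E[Z] = 3*E[T] + 2*E[R]
E[T] = 0.4
E[R] = 2.25
E[Z] = 3*0.4 + 2*2.25 = 5.7

5.7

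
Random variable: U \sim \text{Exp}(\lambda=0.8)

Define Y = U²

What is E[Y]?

Using E[X²] = Var(X) + (E[X])²:
E[U] = 1.25
Var(U) = 1/0.8^2 = 1.5625
E[U²] = 1.5625 + 1.25² = 1.5625 + 1.5625 = 3.125

3.125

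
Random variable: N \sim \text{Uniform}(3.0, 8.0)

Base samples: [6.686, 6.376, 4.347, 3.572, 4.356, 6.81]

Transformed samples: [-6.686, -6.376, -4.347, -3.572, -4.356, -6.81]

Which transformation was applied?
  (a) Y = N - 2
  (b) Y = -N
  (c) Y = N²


Checking option (b) Y = -N:
  N = 6.686 -> Y = -6.686 ✓
  N = 6.376 -> Y = -6.376 ✓
  N = 4.347 -> Y = -4.347 ✓
All samples match this transformation.

(b) -N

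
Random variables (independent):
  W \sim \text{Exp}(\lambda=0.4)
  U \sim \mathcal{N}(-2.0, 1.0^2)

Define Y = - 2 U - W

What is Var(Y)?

For independent RVs: Var(aX + bY) = a²Var(X) + b²Var(Y)
Var(W) = 6.25
Var(U) = 1
Var(Y) = (-1)²*6.25 + (-2)²*1
= 1*6.25 + 4*1 = 10.25

10.25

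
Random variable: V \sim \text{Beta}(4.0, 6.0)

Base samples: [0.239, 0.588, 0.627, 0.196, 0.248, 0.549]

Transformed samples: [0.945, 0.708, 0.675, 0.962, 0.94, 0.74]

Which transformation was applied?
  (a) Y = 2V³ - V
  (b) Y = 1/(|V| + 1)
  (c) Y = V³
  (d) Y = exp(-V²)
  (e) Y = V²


Checking option (d) Y = exp(-V²):
  V = 0.239 -> Y = 0.945 ✓
  V = 0.588 -> Y = 0.708 ✓
  V = 0.627 -> Y = 0.675 ✓
All samples match this transformation.

(d) exp(-V²)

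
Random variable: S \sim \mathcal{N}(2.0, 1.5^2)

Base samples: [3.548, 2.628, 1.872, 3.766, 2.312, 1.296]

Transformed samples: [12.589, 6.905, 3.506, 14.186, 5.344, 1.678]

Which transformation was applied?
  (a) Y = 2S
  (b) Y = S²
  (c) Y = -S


Checking option (b) Y = S²:
  S = 3.548 -> Y = 12.589 ✓
  S = 2.628 -> Y = 6.905 ✓
  S = 1.872 -> Y = 3.506 ✓
All samples match this transformation.

(b) S²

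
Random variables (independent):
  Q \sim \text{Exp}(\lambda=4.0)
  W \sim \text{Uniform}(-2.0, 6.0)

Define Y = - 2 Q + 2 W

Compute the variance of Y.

For independent RVs: Var(aX + bY) = a²Var(X) + b²Var(Y)
Var(Q) = 0.0625
Var(W) = 5.3333333
Var(Y) = (-2)²*0.0625 + 2²*5.3333333
= 4*0.0625 + 4*5.3333333 = 21.583333

21.583333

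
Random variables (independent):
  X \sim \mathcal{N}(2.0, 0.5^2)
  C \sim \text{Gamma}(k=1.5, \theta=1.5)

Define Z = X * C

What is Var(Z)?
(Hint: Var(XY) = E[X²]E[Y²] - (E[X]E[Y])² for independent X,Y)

Var(XY) = E[X²]E[Y²] - (E[X]E[Y])²
E[X] = 2, Var(X) = 0.25
E[C] = 2.25, Var(C) = 3.375
E[X²] = 0.25 + 2² = 4.25
E[C²] = 3.375 + 2.25² = 8.4375
Var(Z) = 4.25*8.4375 - (2*2.25)²
= 35.859375 - 20.25 = 15.609375

15.609375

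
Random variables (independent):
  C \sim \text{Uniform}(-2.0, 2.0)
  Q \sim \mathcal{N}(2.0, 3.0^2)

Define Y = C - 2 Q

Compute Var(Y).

For independent RVs: Var(aX + bY) = a²Var(X) + b²Var(Y)
Var(C) = 1.3333333
Var(Q) = 9
Var(Y) = 1²*1.3333333 + (-2)²*9
= 1*1.3333333 + 4*9 = 37.333333

37.333333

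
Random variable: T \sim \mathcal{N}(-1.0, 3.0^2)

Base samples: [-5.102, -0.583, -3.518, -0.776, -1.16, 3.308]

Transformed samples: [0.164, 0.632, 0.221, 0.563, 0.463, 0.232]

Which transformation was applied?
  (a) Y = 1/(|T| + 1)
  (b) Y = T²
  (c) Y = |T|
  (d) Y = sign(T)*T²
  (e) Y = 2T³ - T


Checking option (a) Y = 1/(|T| + 1):
  T = -5.102 -> Y = 0.164 ✓
  T = -0.583 -> Y = 0.632 ✓
  T = -3.518 -> Y = 0.221 ✓
All samples match this transformation.

(a) 1/(|T| + 1)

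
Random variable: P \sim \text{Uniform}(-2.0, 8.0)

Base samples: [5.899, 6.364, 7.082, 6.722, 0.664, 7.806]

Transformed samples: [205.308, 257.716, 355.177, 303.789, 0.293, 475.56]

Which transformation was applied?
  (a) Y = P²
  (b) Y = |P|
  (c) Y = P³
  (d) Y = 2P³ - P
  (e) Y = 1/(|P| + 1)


Checking option (c) Y = P³:
  P = 5.899 -> Y = 205.308 ✓
  P = 6.364 -> Y = 257.716 ✓
  P = 7.082 -> Y = 355.177 ✓
All samples match this transformation.

(c) P³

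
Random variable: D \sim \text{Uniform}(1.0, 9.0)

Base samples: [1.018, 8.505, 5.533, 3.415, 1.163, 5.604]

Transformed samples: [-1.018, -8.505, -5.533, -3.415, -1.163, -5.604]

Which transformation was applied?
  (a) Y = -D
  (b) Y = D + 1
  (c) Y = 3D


Checking option (a) Y = -D:
  D = 1.018 -> Y = -1.018 ✓
  D = 8.505 -> Y = -8.505 ✓
  D = 5.533 -> Y = -5.533 ✓
All samples match this transformation.

(a) -D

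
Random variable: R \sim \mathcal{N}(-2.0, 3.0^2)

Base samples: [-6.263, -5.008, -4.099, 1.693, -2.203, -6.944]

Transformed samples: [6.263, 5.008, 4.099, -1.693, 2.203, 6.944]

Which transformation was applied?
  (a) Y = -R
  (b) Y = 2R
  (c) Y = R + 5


Checking option (a) Y = -R:
  R = -6.263 -> Y = 6.263 ✓
  R = -5.008 -> Y = 5.008 ✓
  R = -4.099 -> Y = 4.099 ✓
All samples match this transformation.

(a) -R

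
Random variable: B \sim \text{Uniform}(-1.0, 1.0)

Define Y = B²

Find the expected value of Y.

E[B²] = Var(B) + (E[B])² = 0.33333333 + 0 = 0.33333333

0.33333333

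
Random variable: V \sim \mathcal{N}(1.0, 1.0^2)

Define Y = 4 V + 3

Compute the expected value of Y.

For Y = 4V + 3:
E[Y] = 4 * E[V] + 3
E[V] = 1.0 = 1
E[Y] = 4 * 1 + 3 = 7

7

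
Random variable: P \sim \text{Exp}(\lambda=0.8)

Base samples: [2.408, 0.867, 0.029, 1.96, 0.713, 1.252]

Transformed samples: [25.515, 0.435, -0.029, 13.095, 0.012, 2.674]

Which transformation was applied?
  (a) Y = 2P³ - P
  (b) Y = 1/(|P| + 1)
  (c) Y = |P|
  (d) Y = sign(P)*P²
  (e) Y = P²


Checking option (a) Y = 2P³ - P:
  P = 2.408 -> Y = 25.515 ✓
  P = 0.867 -> Y = 0.435 ✓
  P = 0.029 -> Y = -0.029 ✓
All samples match this transformation.

(a) 2P³ - P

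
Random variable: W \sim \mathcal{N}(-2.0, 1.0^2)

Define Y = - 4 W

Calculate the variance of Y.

For Y = aW + b: Var(Y) = a² * Var(W)
Var(W) = 1.0^2 = 1
Var(Y) = (-4)² * 1 = 16 * 1 = 16

16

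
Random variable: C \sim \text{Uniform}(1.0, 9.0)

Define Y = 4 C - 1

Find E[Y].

For Y = 4C - 1:
E[Y] = 4 * E[C] - 1
E[C] = (1 + 9)/2 = 5
E[Y] = 4 * 5 - 1 = 19

19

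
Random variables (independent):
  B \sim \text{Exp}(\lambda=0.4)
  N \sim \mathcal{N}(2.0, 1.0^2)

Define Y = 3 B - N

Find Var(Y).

For independent RVs: Var(aX + bY) = a²Var(X) + b²Var(Y)
Var(B) = 6.25
Var(N) = 1
Var(Y) = 3²*6.25 + (-1)²*1
= 9*6.25 + 1*1 = 57.25

57.25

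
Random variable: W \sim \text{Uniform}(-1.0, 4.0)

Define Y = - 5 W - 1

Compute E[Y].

For Y = -5W - 1:
E[Y] = -5 * E[W] - 1
E[W] = (-1 + 4)/2 = 1.5
E[Y] = -5 * 1.5 - 1 = -8.5

-8.5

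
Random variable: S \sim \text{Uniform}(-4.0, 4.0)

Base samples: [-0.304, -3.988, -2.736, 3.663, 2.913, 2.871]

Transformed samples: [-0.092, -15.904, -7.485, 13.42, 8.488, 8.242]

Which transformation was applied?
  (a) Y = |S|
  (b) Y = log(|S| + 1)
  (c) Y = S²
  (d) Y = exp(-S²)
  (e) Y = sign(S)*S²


Checking option (e) Y = sign(S)*S²:
  S = -0.304 -> Y = -0.092 ✓
  S = -3.988 -> Y = -15.904 ✓
  S = -2.736 -> Y = -7.485 ✓
All samples match this transformation.

(e) sign(S)*S²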